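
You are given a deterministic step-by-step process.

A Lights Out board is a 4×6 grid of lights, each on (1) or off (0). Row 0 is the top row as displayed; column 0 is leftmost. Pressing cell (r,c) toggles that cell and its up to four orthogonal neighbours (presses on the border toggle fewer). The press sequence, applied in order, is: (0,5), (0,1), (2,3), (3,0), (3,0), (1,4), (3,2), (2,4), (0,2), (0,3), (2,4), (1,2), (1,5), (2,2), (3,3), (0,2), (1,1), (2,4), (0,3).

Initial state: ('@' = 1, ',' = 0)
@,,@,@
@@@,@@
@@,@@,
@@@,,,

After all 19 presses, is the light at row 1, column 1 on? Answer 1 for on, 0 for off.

k=0  @,,@,@
@@@,@@
@@,@@,
@@@,,,
k=1  @,,@@,
@@@,@,
@@,@@,
@@@,,,
k=2  ,@@@@,
@,@,@,
@@,@@,
@@@,,,
k=3  ,@@@@,
@,@@@,
@@@,,,
@@@@,,
k=4  ,@@@@,
@,@@@,
,@@,,,
,,@@,,
k=5  ,@@@@,
@,@@@,
@@@,,,
@@@@,,
k=6  ,@@@,,
@,@,,@
@@@,@,
@@@@,,
k=7  ,@@@,,
@,@,,@
@@,,@,
@,,,,,
k=8  ,@@@,,
@,@,@@
@@,@,@
@,,,@,
k=9  ,,,,,,
@,,,@@
@@,@,@
@,,,@,
k=10  ,,@@@,
@,,@@@
@@,@,@
@,,,@,
k=11  ,,@@@,
@,,@,@
@@,,@,
@,,,,,
k=12  ,,,@@,
@@@,,@
@@@,@,
@,,,,,
k=13  ,,,@@@
@@@,@,
@@@,@@
@,,,,,
k=14  ,,,@@@
@@,,@,
@,,@@@
@,@,,,
k=15  ,,,@@@
@@,,@,
@,,,@@
@,,@@,
k=16  ,@@,@@
@@@,@,
@,,,@@
@,,@@,
k=17  ,,@,@@
,,,,@,
@@,,@@
@,,@@,
k=18  ,,@,@@
,,,,,,
@@,@,,
@,,@,,
k=19  ,,,@,@
,,,@,,
@@,@,,
@,,@,,

0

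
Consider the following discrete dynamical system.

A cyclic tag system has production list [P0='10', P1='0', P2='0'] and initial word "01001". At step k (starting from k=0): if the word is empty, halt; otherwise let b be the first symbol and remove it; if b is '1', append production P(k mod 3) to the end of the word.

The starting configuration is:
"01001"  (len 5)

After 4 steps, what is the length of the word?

2

t=0: "01001"  (len 5)
t=1: "1001"  (len 4)
t=2: "0010"  (len 4)
t=3: "010"  (len 3)
t=4: "10"  (len 2)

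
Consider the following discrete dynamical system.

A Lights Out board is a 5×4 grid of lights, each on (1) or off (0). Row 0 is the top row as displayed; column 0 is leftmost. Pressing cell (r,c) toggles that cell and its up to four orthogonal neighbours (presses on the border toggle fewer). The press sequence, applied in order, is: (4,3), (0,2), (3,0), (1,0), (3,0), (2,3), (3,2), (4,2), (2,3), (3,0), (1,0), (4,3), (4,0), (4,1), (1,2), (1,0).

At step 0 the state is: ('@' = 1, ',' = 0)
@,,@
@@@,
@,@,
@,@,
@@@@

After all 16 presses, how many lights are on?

k=0  @,,@
@@@,
@,@,
@,@,
@@@@
k=1  @,,@
@@@,
@,@,
@,@@
@@,,
k=2  @@@,
@@,,
@,@,
@,@@
@@,,
k=3  @@@,
@@,,
,,@,
,@@@
,@,,
k=4  ,@@,
,,,,
@,@,
,@@@
,@,,
k=5  ,@@,
,,,,
,,@,
@,@@
@@,,
k=6  ,@@,
,,,@
,,,@
@,@,
@@,,
k=7  ,@@,
,,,@
,,@@
@@,@
@@@,
k=8  ,@@,
,,,@
,,@@
@@@@
@,,@
k=9  ,@@,
,,,,
,,,,
@@@,
@,,@
k=10  ,@@,
,,,,
@,,,
,,@,
,,,@
k=11  @@@,
@@,,
,,,,
,,@,
,,,@
k=12  @@@,
@@,,
,,,,
,,@@
,,@,
k=13  @@@,
@@,,
,,,,
@,@@
@@@,
k=14  @@@,
@@,,
,,,,
@@@@
,,,,
k=15  @@,,
@,@@
,,@,
@@@@
,,,,
k=16  ,@,,
,@@@
@,@,
@@@@
,,,,

10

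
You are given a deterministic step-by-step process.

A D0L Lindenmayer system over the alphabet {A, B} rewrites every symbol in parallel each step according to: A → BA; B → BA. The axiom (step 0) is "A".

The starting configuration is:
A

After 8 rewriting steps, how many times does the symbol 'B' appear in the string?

128

step 0: A
step 1: BA
step 2: BABA
step 3: BABABABA
step 4: BABABABABABABABA
step 5: BABABABABABABABABABABABABABABABA
step 6: BABABABABABABABABABABABABABABABABABABABABABABABABABABABABABABABA
step 7: BABABABABABABABABABABABABABABABABABABABABABABABABABABABABA…BABABABABABABABABABABABABABABABABABABABABABABABABABABABABA  (len 128)
step 8: BABABABABABABABABABABABABABABABABABABABABABABABABABABABABA…BABABABABABABABABABABABABABABABABABABABABABABABABABABABABA  (len 256)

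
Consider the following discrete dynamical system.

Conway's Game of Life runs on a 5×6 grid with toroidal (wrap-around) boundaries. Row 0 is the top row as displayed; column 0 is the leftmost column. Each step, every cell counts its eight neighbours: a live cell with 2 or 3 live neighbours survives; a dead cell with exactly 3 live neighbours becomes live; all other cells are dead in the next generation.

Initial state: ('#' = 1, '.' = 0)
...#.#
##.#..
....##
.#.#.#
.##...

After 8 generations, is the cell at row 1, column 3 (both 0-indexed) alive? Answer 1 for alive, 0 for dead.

0) ...#.#
##.#..
....##
.#.#.#
.##...
1) ...##.
#.##..
.#.#.#
.#.#.#
.#.#..
2) .#..#.
##...#
.#.#.#
.#.#..
#..#..
3) .##.#.
.#...#
.#...#
.#.#..
##.##.
4) ....#.
.#..##
.#..#.
.#.#.#
#...##
5) ...#..
#..###
.#.#..
.###..
#..#..
6) #.##..
#..#.#
.#...#
##.##.
.#.##.
7) #.....
...#.#
.#.#..
.#.#..
......
8) ......
#.#.#.
#..#..
......
......

0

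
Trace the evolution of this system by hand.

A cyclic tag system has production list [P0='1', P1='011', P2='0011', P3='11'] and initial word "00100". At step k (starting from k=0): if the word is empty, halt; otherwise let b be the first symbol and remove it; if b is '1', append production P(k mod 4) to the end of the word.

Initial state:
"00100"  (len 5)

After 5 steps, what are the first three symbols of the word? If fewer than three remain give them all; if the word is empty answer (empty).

001

k=0  "00100"  (len 5)
k=1  "0100"  (len 4)
k=2  "100"  (len 3)
k=3  "000011"  (len 6)
k=4  "00011"  (len 5)
k=5  "0011"  (len 4)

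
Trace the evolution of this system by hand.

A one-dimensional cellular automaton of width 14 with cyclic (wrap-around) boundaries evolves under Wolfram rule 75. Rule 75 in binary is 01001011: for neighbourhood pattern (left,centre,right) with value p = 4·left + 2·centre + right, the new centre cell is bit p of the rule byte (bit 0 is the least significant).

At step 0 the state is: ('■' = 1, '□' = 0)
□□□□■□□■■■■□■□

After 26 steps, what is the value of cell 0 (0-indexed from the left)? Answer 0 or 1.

0

gen 0: □□□□■□□■■■■□■□
gen 1: ■■■■□□■■□□■□□□
gen 2: ■□□■□■■■□■□□■■
gen 3: ■□■□□■□■□□□■■□
gen 4: □□□□■□□□□■■■■□
gen 5: ■■■■□□■■■■□□■□
gen 6: ■□□■□■■□□■□■□□
gen 7: □□■□□■■□■□□□□■
gen 8: □■□□■■■□□□■■■□
gen 9: ■□□■■□■□■■■□■□
gen 10: □□■■■□□□■□■□□□
gen 11: ■■■□■□■■□□□□■■
gen 12: □□■□□□■■□■■■■□
gen 13: ■■□□■■■■□■□□■□
gen 14: ■■□■■□□■□□□■□□
gen 15: ■■□■■□■□□■■□□■
gen 16: □■□■■□□□■■■□■■
gen 17: □□□■■□■■■□■□■■
gen 18: □■■■■□■□■□□□■■
gen 19: □■□□■□□□□□■■■■
gen 20: □□□■□□■■■■■□□■
gen 21: □■■□□■■□□□■□■□
gen 22: ■■■□■■■□■■□□□□
gen 23: ■□■□■□■□■■□■■■
gen 24: ■□□□□□□□■■□■□□
gen 25: □□■■■■■■■■□□□■
gen 26: □■■□□□□□□■□■■□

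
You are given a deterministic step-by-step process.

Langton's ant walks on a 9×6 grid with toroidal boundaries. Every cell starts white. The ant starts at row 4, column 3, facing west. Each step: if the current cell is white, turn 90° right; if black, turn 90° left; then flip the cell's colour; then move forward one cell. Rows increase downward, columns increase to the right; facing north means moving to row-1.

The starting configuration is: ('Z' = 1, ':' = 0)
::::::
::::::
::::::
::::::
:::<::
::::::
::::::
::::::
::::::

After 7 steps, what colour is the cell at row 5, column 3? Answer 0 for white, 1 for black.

[0] ::::::
::::::
::::::
::::::
:::<::
::::::
::::::
::::::
::::::
[1] ::::::
::::::
::::::
:::^::
:::Z::
::::::
::::::
::::::
::::::
[2] ::::::
::::::
::::::
:::Z>:
:::Z::
::::::
::::::
::::::
::::::
[3] ::::::
::::::
::::::
:::ZZ:
:::Zv:
::::::
::::::
::::::
::::::
[4] ::::::
::::::
::::::
:::ZZ:
:::<Z:
::::::
::::::
::::::
::::::
[5] ::::::
::::::
::::::
:::ZZ:
::::Z:
:::v::
::::::
::::::
::::::
[6] ::::::
::::::
::::::
:::ZZ:
::::Z:
::<Z::
::::::
::::::
::::::
[7] ::::::
::::::
::::::
:::ZZ:
::^:Z:
::ZZ::
::::::
::::::
::::::

1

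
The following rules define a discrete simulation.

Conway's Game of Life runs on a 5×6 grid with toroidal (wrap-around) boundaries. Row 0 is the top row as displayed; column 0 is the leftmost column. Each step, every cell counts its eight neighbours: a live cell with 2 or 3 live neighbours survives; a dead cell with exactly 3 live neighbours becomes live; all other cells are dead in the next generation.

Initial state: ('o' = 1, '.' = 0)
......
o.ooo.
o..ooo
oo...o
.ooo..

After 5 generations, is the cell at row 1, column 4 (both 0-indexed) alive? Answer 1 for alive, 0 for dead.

step 0: ......
o.ooo.
o..ooo
oo...o
.ooo..
step 1: ....o.
ooo...
......
......
.oo...
step 2: o..o..
.o....
.o....
......
......
step 3: ......
ooo...
......
......
......
step 4: .o....
.o....
.o....
......
......
step 5: ......
ooo...
......
......
......

0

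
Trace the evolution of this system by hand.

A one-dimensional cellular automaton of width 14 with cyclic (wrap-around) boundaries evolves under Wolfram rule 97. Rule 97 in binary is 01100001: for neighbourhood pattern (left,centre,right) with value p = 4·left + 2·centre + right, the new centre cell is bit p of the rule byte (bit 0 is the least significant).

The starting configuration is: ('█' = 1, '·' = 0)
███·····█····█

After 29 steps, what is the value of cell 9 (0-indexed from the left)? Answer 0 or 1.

1

step 0: ███·····█····█
step 1: ··█·███···██··
step 2: █··█··█·█··█·█
step 3: █······█····█·
step 4: ··████···██··█
step 5: ·····█·█··█···
step 6: ████··█·····██
step 7: ···█····███···
step 8: ██···██···█·██
step 9: ·█·█··█·█··█··
step 10: ··█····█·····█
step 11: ····██···███··
step 12: ███··█·█···█·█
step 13: ··█···█··█··█·
step 14: █···█·········
step 15: ··█···███████·
step 16: █···█·······█·
step 17: ··█···█████··█
step 18: ····█·····█···
step 19: ███···███···██
step 20: ··█·█···█·█···
step 21: █··█··█··█··██
step 22: █·············
step 23: ··███████████·
step 24: █···········█·
step 25: ··█████████··█
step 26: ··········█···
step 27: █████████···██
step 28: ········█·█···
step 29: ███████··█··██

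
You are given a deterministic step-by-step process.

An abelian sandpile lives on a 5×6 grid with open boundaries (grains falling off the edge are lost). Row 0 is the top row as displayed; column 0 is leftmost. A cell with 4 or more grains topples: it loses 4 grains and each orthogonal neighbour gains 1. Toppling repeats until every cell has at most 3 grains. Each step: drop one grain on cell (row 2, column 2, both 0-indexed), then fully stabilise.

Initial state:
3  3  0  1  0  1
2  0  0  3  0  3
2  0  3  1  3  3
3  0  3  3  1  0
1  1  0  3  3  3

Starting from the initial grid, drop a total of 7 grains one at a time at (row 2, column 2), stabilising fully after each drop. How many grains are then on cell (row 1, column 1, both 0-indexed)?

1

[0] 3  3  0  1  0  1
2  0  0  3  0  3
2  0  3  1  3  3
3  0  3  3  1  0
1  1  0  3  3  3
[1] 3  3  0  1  0  1
2  0  1  3  0  3
2  1  1  3  3  3
3  1  1  1  3  1
1  1  2  1  1  0
[2] 3  3  0  1  0  1
2  0  1  3  0  3
2  1  2  3  3  3
3  1  1  1  3  1
1  1  2  1  1  0
[3] 3  3  0  1  0  1
2  0  1  3  0  3
2  1  3  3  3  3
3  1  1  1  3  1
1  1  2  1  1  0
[4] 3  3  0  2  0  2
2  0  3  0  3  0
2  2  1  2  2  1
3  1  2  3  0  3
1  1  2  1  2  0
[5] 3  3  0  2  0  2
2  0  3  0  3  0
2  2  2  2  2  1
3  1  2  3  0  3
1  1  2  1  2  0
[6] 3  3  0  2  0  2
2  0  3  0  3  0
2  2  3  2  2  1
3  1  2  3  0  3
1  1  2  1  2  0
[7] 3  3  1  2  0  2
2  1  0  1  3  0
2  3  1  3  2  1
3  1  3  3  0  3
1  1  2  1  2  0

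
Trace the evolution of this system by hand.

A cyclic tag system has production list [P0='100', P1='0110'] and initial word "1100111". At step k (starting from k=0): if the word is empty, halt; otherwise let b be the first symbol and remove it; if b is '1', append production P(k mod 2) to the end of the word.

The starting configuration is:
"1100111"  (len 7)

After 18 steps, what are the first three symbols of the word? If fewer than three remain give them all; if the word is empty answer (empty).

110

gen 0: "1100111"  (len 7)
gen 1: "100111100"  (len 9)
gen 2: "001111000110"  (len 12)
gen 3: "01111000110"  (len 11)
gen 4: "1111000110"  (len 10)
gen 5: "111000110100"  (len 12)
gen 6: "110001101000110"  (len 15)
gen 7: "10001101000110100"  (len 17)
gen 8: "00011010001101000110"  (len 20)
gen 9: "0011010001101000110"  (len 19)
gen 10: "011010001101000110"  (len 18)
gen 11: "11010001101000110"  (len 17)
gen 12: "10100011010001100110"  (len 20)
gen 13: "0100011010001100110100"  (len 22)
gen 14: "100011010001100110100"  (len 21)
gen 15: "00011010001100110100100"  (len 23)
gen 16: "0011010001100110100100"  (len 22)
gen 17: "011010001100110100100"  (len 21)
gen 18: "11010001100110100100"  (len 20)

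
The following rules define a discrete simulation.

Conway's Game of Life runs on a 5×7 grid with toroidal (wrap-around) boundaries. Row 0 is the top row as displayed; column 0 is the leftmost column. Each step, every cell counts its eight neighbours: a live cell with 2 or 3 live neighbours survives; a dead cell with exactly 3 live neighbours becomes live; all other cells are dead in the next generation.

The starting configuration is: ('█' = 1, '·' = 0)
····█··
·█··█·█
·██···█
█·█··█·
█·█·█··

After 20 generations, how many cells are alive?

8

t=0: ····█··
·█··█·█
·██···█
█·█··█·
█·█·█··
t=1: ██··█··
·███···
··██··█
█·█··█·
····███
t=2: ██··█·█
····█··
█···█·█
███····
···██··
t=3: █···█··
·█·██··
█··█·██
███·███
···████
t=4: █·█···█
·███···
·······
·██····
··█····
t=5: █······
████···
···█···
·██····
█·██···
t=6: █·····█
████···
█··█···
·█·····
█·██···
t=7: ······█
··██···
█··█···
██·█···
█·█···█
t=8: ████··█
··██···
█··██··
···█···
··█···█
t=9: █·····█
······█
····█··
··███··
······█
t=10: █····██
█····██
····██·
···███·
█··█·██
t=11: ·█·····
█······
···█···
···█···
█··█···
t=12: ██·····
·······
·······
··███··
··█····
t=13: ·█·····
·······
···█···
··██···
··█····
t=14: ·······
·······
··██···
··██···
·███···
t=15: ··█····
·······
··██···
····█··
·█·█···
t=16: ··█····
··██···
···█···
····█··
··██···
t=17: ·█·····
··██···
··███··
··█·█··
··██···
t=18: ·█·····
·█··█··
·█··█··
·█··█··
·███···
t=19: ██·█···
███····
██████·
██··█··
██·█···
t=20: ···█··█
·······
····██·
·····█·
···██·█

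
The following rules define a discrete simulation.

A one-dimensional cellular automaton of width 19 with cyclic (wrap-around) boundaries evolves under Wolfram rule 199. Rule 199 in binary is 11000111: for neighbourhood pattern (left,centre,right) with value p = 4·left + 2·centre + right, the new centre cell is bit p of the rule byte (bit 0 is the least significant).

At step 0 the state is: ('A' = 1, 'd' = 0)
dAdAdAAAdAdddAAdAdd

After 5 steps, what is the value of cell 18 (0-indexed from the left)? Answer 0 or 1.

1

step 0: dAdAdAAAdAdddAAdAdd
step 1: AAdAddAAdAdAAdAdAdA
step 2: AAdAdAdAdAddAdAdAdd
step 3: dAdAdAdAdAdAAdAdAdA
step 4: dAdAdAdAdAddAdAdAdA
step 5: dAdAdAdAdAdAAdAdAdA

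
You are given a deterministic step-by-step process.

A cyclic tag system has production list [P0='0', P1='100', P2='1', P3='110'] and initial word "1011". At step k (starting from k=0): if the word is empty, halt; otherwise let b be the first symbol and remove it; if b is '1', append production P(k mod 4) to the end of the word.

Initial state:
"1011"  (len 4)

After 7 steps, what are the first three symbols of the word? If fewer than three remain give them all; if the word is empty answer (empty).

101

k=0  "1011"  (len 4)
k=1  "0110"  (len 4)
k=2  "110"  (len 3)
k=3  "101"  (len 3)
k=4  "01110"  (len 5)
k=5  "1110"  (len 4)
k=6  "110100"  (len 6)
k=7  "101001"  (len 6)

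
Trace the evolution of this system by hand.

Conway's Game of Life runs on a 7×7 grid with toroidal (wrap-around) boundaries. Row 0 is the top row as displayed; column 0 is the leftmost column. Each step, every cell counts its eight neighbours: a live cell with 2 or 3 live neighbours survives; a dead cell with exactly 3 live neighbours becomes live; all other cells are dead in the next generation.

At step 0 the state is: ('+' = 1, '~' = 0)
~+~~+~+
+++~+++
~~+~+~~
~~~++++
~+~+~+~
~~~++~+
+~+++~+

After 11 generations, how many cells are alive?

19

step 0: ~+~~+~+
+++~+++
~~+~+~~
~~~++++
~+~+~+~
~~~++~+
+~+++~+
step 1: ~~~~~~~
~~+~+~+
~~+~~~~
~~~~~~+
+~~~~~~
~+~~~~+
~++~~~+
step 2: ++++~+~
~~~+~~~
~~~+~+~
~~~~~~~
+~~~~~+
~++~~~+
~++~~~~
step 3: +~~++~~
~+~+~~+
~~~~+~~
~~~~~~+
++~~~~+
~~+~~~+
~~~~~~+
step 4: +~+++++
+~++~+~
+~~~~+~
~~~~~++
~+~~~++
~+~~~++
+~~+~++
step 5: ~~~~~~~
+~+~~~~
++~~~+~
~~~~+~~
~~~~+~~
~++~~~~
~~~+~~~
step 6: ~~~~~~~
+~~~~~+
++~~~~+
~~~~++~
~~~+~~~
~~++~~~
~~+~~~~
step 7: ~~~~~~~
~+~~~~+
~+~~~~~
+~~~+++
~~++~~~
~~++~~~
~~++~~~
step 8: ~~+~~~~
+~~~~~~
~+~~~~~
+++++++
~++~~++
~+~~+~~
~~++~~~
step 9: ~+++~~~
~+~~~~~
~~~+++~
~~~++~~
~~~~~~~
++~~++~
~+++~~~
step 10: +~~+~~~
~+~~~~~
~~++~+~
~~~+~+~
~~~+~+~
++~++~~
~~~~~~~
step 11: ~~~~~~~
~+~++~~
~~++~~~
~~~+~++
~~~+~++
~~+++~~
+++++~~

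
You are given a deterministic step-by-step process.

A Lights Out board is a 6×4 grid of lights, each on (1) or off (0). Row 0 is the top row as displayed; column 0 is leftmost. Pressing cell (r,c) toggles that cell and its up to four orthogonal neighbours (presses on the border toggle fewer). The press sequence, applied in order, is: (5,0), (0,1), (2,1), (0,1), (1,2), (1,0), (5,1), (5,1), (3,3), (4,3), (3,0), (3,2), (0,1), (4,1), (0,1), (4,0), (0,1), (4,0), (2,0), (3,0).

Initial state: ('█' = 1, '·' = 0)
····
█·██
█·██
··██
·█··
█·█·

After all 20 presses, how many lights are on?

8

gen 0: ····
█·██
█·██
··██
·█··
█·█·
gen 1: ····
█·██
█·██
··██
██··
·██·
gen 2: ███·
████
█·██
··██
██··
·██·
gen 3: ███·
█·██
·█·█
·███
██··
·██·
gen 4: ····
████
·█·█
·███
██··
·██·
gen 5: ··█·
█···
·███
·███
██··
·██·
gen 6: █·█·
·█··
████
·███
██··
·██·
gen 7: █·█·
·█··
████
·███
█···
█···
gen 8: █·█·
·█··
████
·███
██··
·██·
gen 9: █·█·
·█··
███·
·█··
██·█
·██·
gen 10: █·█·
·█··
███·
·█·█
███·
·███
gen 11: █·█·
·█··
·██·
█··█
·██·
·███
gen 12: █·█·
·█··
·█··
███·
·█··
·███
gen 13: ·█··
····
·█··
███·
·█··
·███
gen 14: ·█··
····
·█··
█·█·
█·█·
··██
gen 15: █·█·
·█··
·█··
█·█·
█·█·
··██
gen 16: █·█·
·█··
·█··
··█·
·██·
█·██
gen 17: ·█··
····
·█··
··█·
·██·
█·██
gen 18: ·█··
····
·█··
█·█·
█·█·
··██
gen 19: ·█··
█···
█···
··█·
█·█·
··██
gen 20: ·█··
█···
····
███·
··█·
··██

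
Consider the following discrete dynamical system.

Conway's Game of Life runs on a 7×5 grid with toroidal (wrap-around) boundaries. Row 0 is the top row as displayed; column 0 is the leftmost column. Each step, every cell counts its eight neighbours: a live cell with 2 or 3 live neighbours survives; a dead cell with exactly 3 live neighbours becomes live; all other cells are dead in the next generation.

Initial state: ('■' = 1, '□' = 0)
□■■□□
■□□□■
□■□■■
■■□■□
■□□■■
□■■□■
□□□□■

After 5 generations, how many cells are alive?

16

step 0: □■■□□
■□□□■
□■□■■
■■□■□
■□□■■
□■■□■
□□□□■
step 1: □■□■■
□□□□■
□■□■□
□■□□□
□□□□□
□■■□□
□□□□□
step 2: ■□□■■
□□□□■
■□■□□
□□■□□
□■■□□
□□□□□
■■□■□
step 3: □■■■□
□■□□□
□■□■□
□□■■□
□■■□□
■□□□□
■■■■□
step 4: □□□■■
■■□■□
□■□■□
□□□■□
□■■■□
■□□■■
■□□■□
step 5: □■□■□
■■□■□
■■□■□
□■□■■
■■□□□
■□□□□
■□■□□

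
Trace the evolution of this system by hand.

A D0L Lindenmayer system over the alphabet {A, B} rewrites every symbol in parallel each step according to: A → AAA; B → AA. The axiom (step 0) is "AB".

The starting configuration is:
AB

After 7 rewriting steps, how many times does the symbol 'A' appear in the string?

k=0  AB
k=1  AAAAA
k=2  AAAAAAAAAAAAAAA
k=3  AAAAAAAAAAAAAAAAAAAAAAAAAAAAAAAAAAAAAAAAAAAAA
k=4  AAAAAAAAAAAAAAAAAAAAAAAAAAAAAAAAAAAAAAAAAAAAAAAAAAAAAAAAAA…AAAAAAAAAAAAAAAAAAAAAAAAAAAAAAAAAAAAAAAAAAAAAAAAAAAAAAAAAA  (len 135)
k=5  AAAAAAAAAAAAAAAAAAAAAAAAAAAAAAAAAAAAAAAAAAAAAAAAAAAAAAAAAA…AAAAAAAAAAAAAAAAAAAAAAAAAAAAAAAAAAAAAAAAAAAAAAAAAAAAAAAAAA  (len 405)
k=6  AAAAAAAAAAAAAAAAAAAAAAAAAAAAAAAAAAAAAAAAAAAAAAAAAAAAAAAAAA…AAAAAAAAAAAAAAAAAAAAAAAAAAAAAAAAAAAAAAAAAAAAAAAAAAAAAAAAAA  (len 1215)
k=7  AAAAAAAAAAAAAAAAAAAAAAAAAAAAAAAAAAAAAAAAAAAAAAAAAAAAAAAAAA…AAAAAAAAAAAAAAAAAAAAAAAAAAAAAAAAAAAAAAAAAAAAAAAAAAAAAAAAAA  (len 3645)

3645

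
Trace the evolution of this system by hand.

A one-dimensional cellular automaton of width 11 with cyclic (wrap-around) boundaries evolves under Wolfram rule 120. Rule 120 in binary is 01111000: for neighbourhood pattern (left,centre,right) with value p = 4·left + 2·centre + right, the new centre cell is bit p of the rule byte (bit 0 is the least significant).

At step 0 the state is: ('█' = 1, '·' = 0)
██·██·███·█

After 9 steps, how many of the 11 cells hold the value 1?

t=0: ██·██·███·█
t=1: ·██████·███
t=2: ██····███·█
t=3: ·██···█·███
t=4: ████···██·█
t=5: ···██··████
t=6: █··███·█··█
t=7: ██·█·██·█·█
t=8: ·██·████·██
t=9: █████··████

9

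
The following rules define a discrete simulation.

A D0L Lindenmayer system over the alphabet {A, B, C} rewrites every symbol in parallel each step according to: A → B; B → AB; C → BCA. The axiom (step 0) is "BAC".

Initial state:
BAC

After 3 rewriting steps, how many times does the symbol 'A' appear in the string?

7

[0] BAC
[1] ABBBCA
[2] BABABABBCAB
[3] ABBABBABBABABBCABAB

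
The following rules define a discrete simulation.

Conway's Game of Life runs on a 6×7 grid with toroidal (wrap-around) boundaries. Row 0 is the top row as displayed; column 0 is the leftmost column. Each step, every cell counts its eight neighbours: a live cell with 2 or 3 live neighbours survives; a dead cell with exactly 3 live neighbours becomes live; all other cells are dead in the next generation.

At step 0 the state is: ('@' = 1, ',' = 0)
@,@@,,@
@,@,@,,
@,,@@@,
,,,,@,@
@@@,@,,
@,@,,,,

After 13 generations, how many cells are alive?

k=0  @,@@,,@
@,@,@,,
@,,@@@,
,,,,@,@
@@@,@,,
@,@,,,,
k=1  @,@,,,@
@,@,,,,
@@,,,,,
,,@,,,@
@,@,,@@
,,,,,,,
k=2  @,,,,,@
,,@,,,,
@,@,,,@
,,@,,@,
@@,,,@@
,,,,,@,
k=3  ,,,,,,@
,,,,,,,
,,@@,,@
,,@,,@,
@@,,@@,
,@,,,@,
k=4  ,,,,,,,
,,,,,,,
,,@@,,,
@,@,,@,
@@@,@@,
,@,,@@,
k=5  ,,,,,,,
,,,,,,,
,@@@,,,
@,,,,@,
@,@,,,,
@@@@@@@
k=6  @@@@@@@
,,@,,,,
,@@,,,,
@,,@,,@
,,@,,,,
@,@@@@@
k=7  ,,,,,,,
,,,,@@@
@@@@,,,
@,,@,,,
,,@,,,,
,,,,,,,
k=8  ,,,,,@,
@@@@@@@
@@@@,@,
@,,@,,,
,,,,,,,
,,,,,,,
k=9  @@@@,@,
,,,,,,,
,,,,,@,
@,,@@,@
,,,,,,,
,,,,,,,
k=10  ,@@,,,,
,@@,@,@
,,,,@@@
,,,,@@@
,,,,,,,
,@@,,,,
k=11  ,,,,,,,
,@@,@,@
,,,,,,,
,,,,@,@
,,,,,@,
,@@,,,,
k=12  @,,@,,,
,,,,,,,
@,,@,,,
,,,,,@,
,,,,,@,
,,,,,,,
k=13  ,,,,,,,
,,,,,,,
,,,,,,,
,,,,@,@
,,,,,,,
,,,,,,,

2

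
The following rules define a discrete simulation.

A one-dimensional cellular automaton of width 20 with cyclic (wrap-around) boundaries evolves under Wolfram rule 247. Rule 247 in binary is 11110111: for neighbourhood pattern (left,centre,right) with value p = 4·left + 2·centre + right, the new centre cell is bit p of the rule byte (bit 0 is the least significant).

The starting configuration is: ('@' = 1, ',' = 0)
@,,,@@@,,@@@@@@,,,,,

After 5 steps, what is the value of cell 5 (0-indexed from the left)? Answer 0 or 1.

k=0  @,,,@@@,,@@@@@@,,,,,
k=1  @@@@,@@@@,@@@@@@@@@@
k=2  @@@@@,@@@@,@@@@@@@@@
k=3  @@@@@@,@@@@,@@@@@@@@
k=4  @@@@@@@,@@@@,@@@@@@@
k=5  @@@@@@@@,@@@@,@@@@@@

1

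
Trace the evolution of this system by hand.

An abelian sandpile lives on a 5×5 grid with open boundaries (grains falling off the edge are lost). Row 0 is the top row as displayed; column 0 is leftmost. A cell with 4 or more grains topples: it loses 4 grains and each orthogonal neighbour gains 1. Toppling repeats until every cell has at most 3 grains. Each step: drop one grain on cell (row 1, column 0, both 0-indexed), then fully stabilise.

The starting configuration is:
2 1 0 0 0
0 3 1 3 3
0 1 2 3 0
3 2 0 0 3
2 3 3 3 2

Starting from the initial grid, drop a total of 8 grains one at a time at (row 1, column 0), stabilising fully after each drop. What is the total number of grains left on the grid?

0) 2 1 0 0 0
0 3 1 3 3
0 1 2 3 0
3 2 0 0 3
2 3 3 3 2
1) 2 1 0 0 0
1 3 1 3 3
0 1 2 3 0
3 2 0 0 3
2 3 3 3 2
2) 2 1 0 0 0
2 3 1 3 3
0 1 2 3 0
3 2 0 0 3
2 3 3 3 2
3) 2 1 0 0 0
3 3 1 3 3
0 1 2 3 0
3 2 0 0 3
2 3 3 3 2
4) 3 2 0 0 0
1 0 2 3 3
1 2 2 3 0
3 2 0 0 3
2 3 3 3 2
5) 3 2 0 0 0
2 0 2 3 3
1 2 2 3 0
3 2 0 0 3
2 3 3 3 2
6) 3 2 0 0 0
3 0 2 3 3
1 2 2 3 0
3 2 0 0 3
2 3 3 3 2
7) 0 3 0 0 0
1 1 2 3 3
2 2 2 3 0
3 2 0 0 3
2 3 3 3 2
8) 0 3 0 0 0
2 1 2 3 3
2 2 2 3 0
3 2 0 0 3
2 3 3 3 2

44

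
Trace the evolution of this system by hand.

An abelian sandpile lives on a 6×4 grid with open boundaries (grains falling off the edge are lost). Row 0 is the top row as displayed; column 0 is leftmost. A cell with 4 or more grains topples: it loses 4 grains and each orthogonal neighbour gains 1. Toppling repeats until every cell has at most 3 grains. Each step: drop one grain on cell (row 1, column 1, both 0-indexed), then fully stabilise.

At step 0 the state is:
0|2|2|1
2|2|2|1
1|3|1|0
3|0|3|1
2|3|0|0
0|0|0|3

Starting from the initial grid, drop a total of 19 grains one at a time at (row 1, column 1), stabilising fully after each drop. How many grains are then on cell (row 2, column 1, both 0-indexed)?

t=0: 0|2|2|1
2|2|2|1
1|3|1|0
3|0|3|1
2|3|0|0
0|0|0|3
t=1: 0|2|2|1
2|3|2|1
1|3|1|0
3|0|3|1
2|3|0|0
0|0|0|3
t=2: 0|3|2|1
3|1|3|1
2|0|2|0
3|1|3|1
2|3|0|0
0|0|0|3
t=3: 0|3|2|1
3|2|3|1
2|0|2|0
3|1|3|1
2|3|0|0
0|0|0|3
t=4: 0|3|2|1
3|3|3|1
2|0|2|0
3|1|3|1
2|3|0|0
0|0|0|3
t=5: 2|1|0|2
0|3|1|2
3|1|3|0
3|1|3|1
2|3|0|0
0|0|0|3
t=6: 2|2|0|2
1|0|2|2
3|2|3|0
3|1|3|1
2|3|0|0
0|0|0|3
t=7: 2|2|0|2
1|1|2|2
3|2|3|0
3|1|3|1
2|3|0|0
0|0|0|3
t=8: 2|2|0|2
1|2|2|2
3|2|3|0
3|1|3|1
2|3|0|0
0|0|0|3
t=9: 2|2|0|2
1|3|2|2
3|2|3|0
3|1|3|1
2|3|0|0
0|0|0|3
t=10: 2|3|0|2
2|0|3|2
3|3|3|0
3|1|3|1
2|3|0|0
0|0|0|3
t=11: 2|3|0|2
2|1|3|2
3|3|3|0
3|1|3|1
2|3|0|0
0|0|0|3
t=12: 2|3|0|2
2|2|3|2
3|3|3|0
3|1|3|1
2|3|0|0
0|0|0|3
t=13: 2|3|0|2
2|3|3|2
3|3|3|0
3|1|3|1
2|3|0|0
0|0|0|3
t=14: 0|2|2|2
2|1|2|3
3|0|3|1
2|2|1|2
0|1|2|0
1|1|0|3
t=15: 0|2|2|2
2|2|2|3
3|0|3|1
2|2|1|2
0|1|2|0
1|1|0|3
t=16: 0|2|2|2
2|3|2|3
3|0|3|1
2|2|1|2
0|1|2|0
1|1|0|3
t=17: 0|3|2|2
3|0|3|3
3|1|3|1
2|2|1|2
0|1|2|0
1|1|0|3
t=18: 0|3|2|2
3|1|3|3
3|1|3|1
2|2|1|2
0|1|2|0
1|1|0|3
t=19: 0|3|2|2
3|2|3|3
3|1|3|1
2|2|1|2
0|1|2|0
1|1|0|3

1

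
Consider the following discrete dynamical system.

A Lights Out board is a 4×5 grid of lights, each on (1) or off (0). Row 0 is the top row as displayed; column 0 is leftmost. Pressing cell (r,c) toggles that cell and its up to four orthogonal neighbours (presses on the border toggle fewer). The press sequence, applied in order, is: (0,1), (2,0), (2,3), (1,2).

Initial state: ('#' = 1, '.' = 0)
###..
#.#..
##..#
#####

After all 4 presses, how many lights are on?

gen 0: ###..
#.#..
##..#
#####
gen 1: .....
###..
##..#
#####
gen 2: .....
.##..
....#
.####
gen 3: .....
.###.
..##.
.##.#
gen 4: ..#..
.....
...#.
.##.#

5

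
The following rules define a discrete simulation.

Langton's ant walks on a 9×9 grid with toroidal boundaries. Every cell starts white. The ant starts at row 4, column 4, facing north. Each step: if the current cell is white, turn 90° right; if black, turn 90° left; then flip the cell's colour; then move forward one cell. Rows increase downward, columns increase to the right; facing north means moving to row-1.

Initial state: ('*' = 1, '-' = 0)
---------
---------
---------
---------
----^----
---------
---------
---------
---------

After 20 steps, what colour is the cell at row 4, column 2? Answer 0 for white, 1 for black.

1

k=0  ---------
---------
---------
---------
----^----
---------
---------
---------
---------
k=1  ---------
---------
---------
---------
----*>---
---------
---------
---------
---------
k=2  ---------
---------
---------
---------
----**---
-----v---
---------
---------
---------
k=3  ---------
---------
---------
---------
----**---
----<*---
---------
---------
---------
k=4  ---------
---------
---------
---------
----^*---
----**---
---------
---------
---------
k=5  ---------
---------
---------
---------
---<-*---
----**---
---------
---------
---------
k=6  ---------
---------
---------
---^-----
---*-*---
----**---
---------
---------
---------
k=7  ---------
---------
---------
---*>----
---*-*---
----**---
---------
---------
---------
k=8  ---------
---------
---------
---**----
---*v*---
----**---
---------
---------
---------
k=9  ---------
---------
---------
---**----
---<**---
----**---
---------
---------
---------
k=10  ---------
---------
---------
---**----
----**---
---v**---
---------
---------
---------
k=11  ---------
---------
---------
---**----
----**---
--<***---
---------
---------
---------
k=12  ---------
---------
---------
---**----
--^-**---
--****---
---------
---------
---------
k=13  ---------
---------
---------
---**----
--*>**---
--****---
---------
---------
---------
k=14  ---------
---------
---------
---**----
--****---
--*v**---
---------
---------
---------
k=15  ---------
---------
---------
---**----
--****---
--*->*---
---------
---------
---------
k=16  ---------
---------
---------
---**----
--**^*---
--*--*---
---------
---------
---------
k=17  ---------
---------
---------
---**----
--*<-*---
--*--*---
---------
---------
---------
k=18  ---------
---------
---------
---**----
--*--*---
--*v-*---
---------
---------
---------
k=19  ---------
---------
---------
---**----
--*--*---
--<*-*---
---------
---------
---------
k=20  ---------
---------
---------
---**----
--*--*---
---*-*---
--v------
---------
---------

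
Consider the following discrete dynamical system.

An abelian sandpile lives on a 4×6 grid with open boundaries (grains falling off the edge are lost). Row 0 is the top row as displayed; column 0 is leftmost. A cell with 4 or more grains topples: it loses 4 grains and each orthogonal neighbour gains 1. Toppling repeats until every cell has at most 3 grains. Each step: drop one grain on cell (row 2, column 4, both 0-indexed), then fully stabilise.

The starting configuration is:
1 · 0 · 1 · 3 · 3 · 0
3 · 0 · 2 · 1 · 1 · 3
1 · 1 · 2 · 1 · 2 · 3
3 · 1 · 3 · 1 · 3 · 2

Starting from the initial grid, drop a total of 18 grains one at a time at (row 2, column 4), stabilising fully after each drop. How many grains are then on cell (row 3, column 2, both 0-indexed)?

2

t=0: 1 · 0 · 1 · 3 · 3 · 0
3 · 0 · 2 · 1 · 1 · 3
1 · 1 · 2 · 1 · 2 · 3
3 · 1 · 3 · 1 · 3 · 2
t=1: 1 · 0 · 1 · 3 · 3 · 0
3 · 0 · 2 · 1 · 1 · 3
1 · 1 · 2 · 1 · 3 · 3
3 · 1 · 3 · 1 · 3 · 2
t=2: 1 · 0 · 1 · 3 · 3 · 1
3 · 0 · 2 · 1 · 3 · 0
1 · 1 · 2 · 2 · 2 · 2
3 · 1 · 3 · 2 · 1 · 0
t=3: 1 · 0 · 1 · 3 · 3 · 1
3 · 0 · 2 · 1 · 3 · 0
1 · 1 · 2 · 2 · 3 · 2
3 · 1 · 3 · 2 · 1 · 0
t=4: 1 · 0 · 2 · 0 · 1 · 2
3 · 0 · 2 · 3 · 1 · 1
1 · 1 · 2 · 3 · 1 · 3
3 · 1 · 3 · 2 · 2 · 0
t=5: 1 · 0 · 2 · 0 · 1 · 2
3 · 0 · 2 · 3 · 1 · 1
1 · 1 · 2 · 3 · 2 · 3
3 · 1 · 3 · 2 · 2 · 0
t=6: 1 · 0 · 2 · 0 · 1 · 2
3 · 0 · 2 · 3 · 1 · 1
1 · 1 · 2 · 3 · 3 · 3
3 · 1 · 3 · 2 · 2 · 0
t=7: 1 · 0 · 2 · 1 · 1 · 2
3 · 0 · 3 · 0 · 3 · 2
1 · 1 · 3 · 1 · 2 · 0
3 · 1 · 3 · 3 · 3 · 1
t=8: 1 · 0 · 2 · 1 · 1 · 2
3 · 0 · 3 · 0 · 3 · 2
1 · 1 · 3 · 1 · 3 · 0
3 · 1 · 3 · 3 · 3 · 1
t=9: 1 · 0 · 3 · 1 · 2 · 2
3 · 1 · 0 · 3 · 0 · 3
1 · 2 · 2 · 0 · 3 · 1
3 · 2 · 1 · 2 · 1 · 2
t=10: 1 · 0 · 3 · 1 · 2 · 2
3 · 1 · 0 · 3 · 1 · 3
1 · 2 · 2 · 1 · 0 · 2
3 · 2 · 1 · 2 · 2 · 2
t=11: 1 · 0 · 3 · 1 · 2 · 2
3 · 1 · 0 · 3 · 1 · 3
1 · 2 · 2 · 1 · 1 · 2
3 · 2 · 1 · 2 · 2 · 2
t=12: 1 · 0 · 3 · 1 · 2 · 2
3 · 1 · 0 · 3 · 1 · 3
1 · 2 · 2 · 1 · 2 · 2
3 · 2 · 1 · 2 · 2 · 2
t=13: 1 · 0 · 3 · 1 · 2 · 2
3 · 1 · 0 · 3 · 1 · 3
1 · 2 · 2 · 1 · 3 · 2
3 · 2 · 1 · 2 · 2 · 2
t=14: 1 · 0 · 3 · 1 · 2 · 2
3 · 1 · 0 · 3 · 2 · 3
1 · 2 · 2 · 2 · 0 · 3
3 · 2 · 1 · 2 · 3 · 2
t=15: 1 · 0 · 3 · 1 · 2 · 2
3 · 1 · 0 · 3 · 2 · 3
1 · 2 · 2 · 2 · 1 · 3
3 · 2 · 1 · 2 · 3 · 2
t=16: 1 · 0 · 3 · 1 · 2 · 2
3 · 1 · 0 · 3 · 2 · 3
1 · 2 · 2 · 2 · 2 · 3
3 · 2 · 1 · 2 · 3 · 2
t=17: 1 · 0 · 3 · 1 · 2 · 2
3 · 1 · 0 · 3 · 2 · 3
1 · 2 · 2 · 2 · 3 · 3
3 · 2 · 1 · 2 · 3 · 2
t=18: 1 · 0 · 3 · 2 · 3 · 3
3 · 1 · 1 · 1 · 2 · 1
1 · 2 · 3 · 2 · 0 · 3
3 · 2 · 2 · 0 · 3 · 0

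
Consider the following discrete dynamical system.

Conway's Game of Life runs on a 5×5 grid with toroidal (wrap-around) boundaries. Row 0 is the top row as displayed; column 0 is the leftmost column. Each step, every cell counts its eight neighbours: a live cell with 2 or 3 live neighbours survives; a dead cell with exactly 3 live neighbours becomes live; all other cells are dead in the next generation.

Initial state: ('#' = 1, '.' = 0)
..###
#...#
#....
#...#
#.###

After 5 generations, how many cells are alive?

[0] ..###
#...#
#....
#...#
#.###
[1] ..#..
##...
.#...
.....
..#..
[2] ..#..
###..
##...
.....
.....
[3] ..#..
#.#..
#.#..
.....
.....
[4] .#...
..##.
.....
.....
.....
[5] ..#..
..#..
.....
.....
.....

2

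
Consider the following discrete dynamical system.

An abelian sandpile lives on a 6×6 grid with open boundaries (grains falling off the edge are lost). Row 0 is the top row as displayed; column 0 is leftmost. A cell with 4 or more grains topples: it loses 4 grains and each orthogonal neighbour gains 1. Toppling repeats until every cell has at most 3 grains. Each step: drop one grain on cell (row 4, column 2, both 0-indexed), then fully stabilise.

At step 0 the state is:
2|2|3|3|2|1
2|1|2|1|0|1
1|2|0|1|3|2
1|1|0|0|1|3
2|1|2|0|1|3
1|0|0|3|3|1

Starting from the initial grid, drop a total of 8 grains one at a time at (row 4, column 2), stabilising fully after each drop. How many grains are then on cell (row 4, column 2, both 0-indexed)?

0) 2|2|3|3|2|1
2|1|2|1|0|1
1|2|0|1|3|2
1|1|0|0|1|3
2|1|2|0|1|3
1|0|0|3|3|1
1) 2|2|3|3|2|1
2|1|2|1|0|1
1|2|0|1|3|2
1|1|0|0|1|3
2|1|3|0|1|3
1|0|0|3|3|1
2) 2|2|3|3|2|1
2|1|2|1|0|1
1|2|0|1|3|2
1|1|1|0|1|3
2|2|0|1|1|3
1|0|1|3|3|1
3) 2|2|3|3|2|1
2|1|2|1|0|1
1|2|0|1|3|2
1|1|1|0|1|3
2|2|1|1|1|3
1|0|1|3|3|1
4) 2|2|3|3|2|1
2|1|2|1|0|1
1|2|0|1|3|2
1|1|1|0|1|3
2|2|2|1|1|3
1|0|1|3|3|1
5) 2|2|3|3|2|1
2|1|2|1|0|1
1|2|0|1|3|2
1|1|1|0|1|3
2|2|3|1|1|3
1|0|1|3|3|1
6) 2|2|3|3|2|1
2|1|2|1|0|1
1|2|0|1|3|2
1|1|2|0|1|3
2|3|0|2|1|3
1|0|2|3|3|1
7) 2|2|3|3|2|1
2|1|2|1|0|1
1|2|0|1|3|2
1|1|2|0|1|3
2|3|1|2|1|3
1|0|2|3|3|1
8) 2|2|3|3|2|1
2|1|2|1|0|1
1|2|0|1|3|2
1|1|2|0|1|3
2|3|2|2|1|3
1|0|2|3|3|1

2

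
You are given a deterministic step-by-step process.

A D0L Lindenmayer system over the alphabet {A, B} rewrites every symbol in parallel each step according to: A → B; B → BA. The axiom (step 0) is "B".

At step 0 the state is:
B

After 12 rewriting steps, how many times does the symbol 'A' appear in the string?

k=0  B
k=1  BA
k=2  BAB
k=3  BABBA
k=4  BABBABAB
k=5  BABBABABBABBA
k=6  BABBABABBABBABABBABAB
k=7  BABBABABBABBABABBABABBABBABABBABBA
k=8  BABBABABBABBABABBABABBABBABABBABBABABBABABBABBABABBABAB
k=9  BABBABABBABBABABBABABBABBABABBABBABABBABABBABBABABBABABBABBABABBABBABABBABABBABBABABBABBA
k=10  BABBABABBABBABABBABABBABBABABBABBABABBABABBABBABABBABABBAB…BBABABBABABBABBABABBABABBABBABABBABBABABBABABBABBABABBABAB  (len 144)
k=11  BABBABABBABBABABBABABBABBABABBABBABABBABABBABBABABBABABBAB…BBABABBABABBABBABABBABABBABBABABBABBABABBABABBABBABABBABBA  (len 233)
k=12  BABBABABBABBABABBABABBABBABABBABBABABBABABBABBABABBABABBAB…BBABABBABABBABBABABBABABBABBABABBABBABABBABABBABBABABBABAB  (len 377)

144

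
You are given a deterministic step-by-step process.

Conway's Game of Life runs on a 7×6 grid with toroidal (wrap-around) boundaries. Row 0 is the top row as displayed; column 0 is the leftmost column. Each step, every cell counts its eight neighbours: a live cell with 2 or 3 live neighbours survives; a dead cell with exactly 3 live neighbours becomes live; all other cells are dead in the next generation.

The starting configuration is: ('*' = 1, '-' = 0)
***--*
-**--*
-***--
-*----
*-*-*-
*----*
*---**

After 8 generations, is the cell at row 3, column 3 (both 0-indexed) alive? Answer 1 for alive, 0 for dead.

1

t=0: ***--*
-**--*
-***--
-*----
*-*-*-
*----*
*---**
t=1: --**--
----**
---*--
*-----
*-----
---*--
----*-
t=2: ---*-*
--*-*-
----**
------
------
------
--*-*-
t=3: --*--*
------
---***
------
------
------
---**-
t=4: ---**-
---*-*
----*-
----*-
------
------
---**-
t=5: --*--*
---*-*
---***
------
------
------
---**-
t=6: --*--*
*-**-*
---*-*
----*-
------
------
---**-
t=7: ***--*
****-*
*-**-*
----*-
------
------
---**-
t=8: ------
------
------
---***
------
------
******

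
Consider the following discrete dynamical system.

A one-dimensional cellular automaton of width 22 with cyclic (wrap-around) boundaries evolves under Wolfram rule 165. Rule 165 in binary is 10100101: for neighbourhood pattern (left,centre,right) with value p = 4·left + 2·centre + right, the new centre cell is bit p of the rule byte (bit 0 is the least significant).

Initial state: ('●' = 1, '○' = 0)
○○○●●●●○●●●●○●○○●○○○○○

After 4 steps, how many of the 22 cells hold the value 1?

8

[0] ○○○●●●●○●●●●○●○○●○○○○○
[1] ●●○○●●○●○●●○●●○○●○●●●●
[2] ●○○○○○●●●○○●○○○○●●○●●●
[3] ○○●●●○○●○○○●○●●○○○●○●●
[4] ○○○●○○○●○●○●●○○○●○●●○○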